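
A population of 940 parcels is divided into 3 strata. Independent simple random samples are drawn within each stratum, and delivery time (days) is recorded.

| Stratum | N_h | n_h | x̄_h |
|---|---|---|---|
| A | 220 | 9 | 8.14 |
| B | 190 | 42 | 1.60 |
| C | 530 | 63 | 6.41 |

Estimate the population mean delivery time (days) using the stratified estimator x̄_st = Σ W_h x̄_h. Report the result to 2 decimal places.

x̄_st ≈ 5.84

N = Σ N_h = 940. Stratum weights W_h = N_h/N.
x̄_st = (220·8.14 + 190·1.60 + 530·6.41) / 940 = 5.8427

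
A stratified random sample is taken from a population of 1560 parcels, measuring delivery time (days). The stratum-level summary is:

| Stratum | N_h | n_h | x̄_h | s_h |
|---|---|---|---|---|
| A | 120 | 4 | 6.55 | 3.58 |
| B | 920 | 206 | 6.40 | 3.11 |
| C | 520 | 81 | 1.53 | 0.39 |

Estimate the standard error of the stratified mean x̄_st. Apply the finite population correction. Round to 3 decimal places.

V̂(x̄_st) = Σ W_h² (1 − n_h/N_h) s_h²/n_h, with W_h = N_h/N and N = 1560:
  stratum A: (120/1560)²·(1 − 4/120)·3.58²/4 = 0.0183272
  stratum B: (920/1560)²·(1 − 206/920)·3.11²/206 = 0.0126733
  stratum C: (520/1560)²·(1 − 81/520)·0.39²/81 = 0.000176142
V̂(x̄_st) = 0.0311767
SE(x̄_st) = √0.0311767 = 0.176569

SE(x̄_st) ≈ 0.177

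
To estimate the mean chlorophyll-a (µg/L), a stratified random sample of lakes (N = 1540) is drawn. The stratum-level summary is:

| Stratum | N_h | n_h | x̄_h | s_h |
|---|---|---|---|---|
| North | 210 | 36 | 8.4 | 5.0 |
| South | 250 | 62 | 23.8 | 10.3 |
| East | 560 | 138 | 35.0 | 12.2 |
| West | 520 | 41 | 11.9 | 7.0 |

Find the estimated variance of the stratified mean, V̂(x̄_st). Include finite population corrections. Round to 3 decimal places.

V̂(x̄_st) ≈ 0.278

V̂(x̄_st) = Σ W_h² (1 − n_h/N_h) s_h²/n_h, with W_h = N_h/N and N = 1540:
  stratum North: (210/1540)²·(1 − 36/210)·5.0²/36 = 0.0106995
  stratum South: (250/1540)²·(1 − 62/250)·10.3²/62 = 0.0339109
  stratum East: (560/1540)²·(1 − 138/560)·12.2²/138 = 0.107473
  stratum West: (520/1540)²·(1 − 41/520)·7.0²/41 = 0.125519
V̂(x̄_st) = 0.277603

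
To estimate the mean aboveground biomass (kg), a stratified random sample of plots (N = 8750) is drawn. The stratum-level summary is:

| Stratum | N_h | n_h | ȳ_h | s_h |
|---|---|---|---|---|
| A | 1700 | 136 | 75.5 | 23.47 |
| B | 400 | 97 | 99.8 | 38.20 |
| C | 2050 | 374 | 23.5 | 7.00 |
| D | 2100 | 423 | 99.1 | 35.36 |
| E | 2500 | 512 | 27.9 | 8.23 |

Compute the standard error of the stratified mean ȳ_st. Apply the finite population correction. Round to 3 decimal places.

SE(ȳ_st) ≈ 0.561

V̂(ȳ_st) = Σ W_h² (1 − n_h/N_h) s_h²/n_h, with W_h = N_h/N and N = 8750:
  stratum A: (1700/8750)²·(1 − 136/1700)·23.47²/136 = 0.140656
  stratum B: (400/8750)²·(1 − 97/400)·38.20²/97 = 0.0238145
  stratum C: (2050/8750)²·(1 − 374/2050)·7.00²/374 = 0.00587944
  stratum D: (2100/8750)²·(1 − 423/2100)·35.36²/423 = 0.135963
  stratum E: (2500/8750)²·(1 − 512/2500)·8.23²/512 = 0.00858756
V̂(ȳ_st) = 0.3149
SE(ȳ_st) = √0.3149 = 0.561159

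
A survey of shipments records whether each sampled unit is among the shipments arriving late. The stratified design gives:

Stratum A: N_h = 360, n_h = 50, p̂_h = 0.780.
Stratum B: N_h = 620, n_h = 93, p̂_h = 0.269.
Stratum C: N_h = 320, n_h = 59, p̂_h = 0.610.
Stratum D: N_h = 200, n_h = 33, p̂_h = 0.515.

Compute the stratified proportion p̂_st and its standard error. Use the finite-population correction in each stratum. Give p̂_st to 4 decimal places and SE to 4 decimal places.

p̂_st ≈ 0.4972, SE ≈ 0.0274

N = 1500; stratum weights W_h = N_h/N.
p̂_st = Σ W_h p̂_h = (360·0.780 + 620·0.269 + 320·0.610 + 200·0.515)/1500 = 0.49719
V̂(p̂_st) = Σ W_h² (1 − n_h/N_h) p̂_h(1−p̂_h)/(n_h−1):
  stratum A: (360/1500)²·(1 − 50/360)·0.780·0.220/49 = 0.000173701
  stratum B: (620/1500)²·(1 − 93/620)·0.269·0.731/92 = 0.000310386
  stratum C: (320/1500)²·(1 − 59/320)·0.610·0.390/58 = 0.000152256
  stratum D: (200/1500)²·(1 − 33/200)·0.515·0.485/32 = 0.000115868
V̂(p̂_st) = 0.000752211; SE = √V̂ = 0.0274265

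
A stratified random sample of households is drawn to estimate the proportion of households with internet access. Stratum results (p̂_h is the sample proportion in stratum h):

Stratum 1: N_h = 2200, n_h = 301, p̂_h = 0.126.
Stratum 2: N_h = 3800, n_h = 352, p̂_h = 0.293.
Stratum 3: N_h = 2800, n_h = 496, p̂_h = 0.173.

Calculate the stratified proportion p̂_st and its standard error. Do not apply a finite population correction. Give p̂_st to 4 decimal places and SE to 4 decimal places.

p̂_st ≈ 0.2131, SE ≈ 0.0127

N = 8800; stratum weights W_h = N_h/N.
p̂_st = Σ W_h p̂_h = (2200·0.126 + 3800·0.293 + 2800·0.173)/8800 = 0.21307
V̂(p̂_st) = Σ W_h² p̂_h(1−p̂_h)/(n_h−1):
  stratum 1: (2200/8800)²·0.126·0.874/300 = 2.29425e-05
  stratum 2: (3800/8800)²·0.293·0.707/351 = 0.000110048
  stratum 3: (2800/8800)²·0.173·0.827/495 = 2.92615e-05
V̂(p̂_st) = 0.000162252; SE = √V̂ = 0.0127378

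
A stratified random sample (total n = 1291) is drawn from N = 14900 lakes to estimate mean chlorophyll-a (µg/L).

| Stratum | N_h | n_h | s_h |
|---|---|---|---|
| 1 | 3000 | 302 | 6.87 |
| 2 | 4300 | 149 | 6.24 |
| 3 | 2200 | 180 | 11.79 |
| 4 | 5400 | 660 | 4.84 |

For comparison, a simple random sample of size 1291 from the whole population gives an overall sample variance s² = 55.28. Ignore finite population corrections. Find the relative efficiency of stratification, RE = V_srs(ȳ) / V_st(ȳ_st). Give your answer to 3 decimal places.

V̂(ȳ_st) = Σ W_h² s_h²/n_h, with W_h = N_h/N and N = 14900:
  stratum 1: (3000/14900)²·6.87²/302 = 0.00633544
  stratum 2: (4300/14900)²·6.24²/149 = 0.0217644
  stratum 3: (2200/14900)²·11.79²/180 = 0.0168356
  stratum 4: (5400/14900)²·4.84²/660 = 0.00466189
V_st = 0.0495973
V_srs = s²/n = 55.28/1291 = 0.0428195
Relative efficiency = V_srs / V_st = 0.0428195/0.0495973 = 0.8633

RE ≈ 0.863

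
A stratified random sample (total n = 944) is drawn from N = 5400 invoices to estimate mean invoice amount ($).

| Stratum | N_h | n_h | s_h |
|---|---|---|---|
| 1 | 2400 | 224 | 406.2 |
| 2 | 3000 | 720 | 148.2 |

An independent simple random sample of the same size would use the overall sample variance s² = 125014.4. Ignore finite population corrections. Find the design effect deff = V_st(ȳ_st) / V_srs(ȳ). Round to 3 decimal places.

deff ≈ 1.170

V̂(ȳ_st) = Σ W_h² s_h²/n_h, with W_h = N_h/N and N = 5400:
  stratum 1: (2400/5400)²·406.2²/224 = 145.501
  stratum 2: (3000/5400)²·148.2²/720 = 9.41497
V_st = 154.916
V_srs = s²/n = 125014.4/944 = 132.431
deff = V_st / V_srs = 154.916/132.431 = 1.1698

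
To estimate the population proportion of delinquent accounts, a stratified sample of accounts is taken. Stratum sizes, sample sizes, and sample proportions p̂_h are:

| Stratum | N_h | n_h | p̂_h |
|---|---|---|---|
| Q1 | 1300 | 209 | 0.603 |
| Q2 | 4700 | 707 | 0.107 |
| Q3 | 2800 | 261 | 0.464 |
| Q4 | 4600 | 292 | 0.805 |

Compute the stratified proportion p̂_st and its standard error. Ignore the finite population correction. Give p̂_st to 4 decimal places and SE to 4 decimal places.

p̂_st ≈ 0.4693, SE ≈ 0.0115

N = 13400; stratum weights W_h = N_h/N.
p̂_st = Σ W_h p̂_h = (1300·0.603 + 4700·0.107 + 2800·0.464 + 4600·0.805)/13400 = 0.46933
V̂(p̂_st) = Σ W_h² p̂_h(1−p̂_h)/(n_h−1):
  stratum Q1: (1300/13400)²·0.603·0.397/208 = 1.08323e-05
  stratum Q2: (4700/13400)²·0.107·0.893/706 = 1.66501e-05
  stratum Q3: (2800/13400)²·0.464·0.536/260 = 4.17653e-05
  stratum Q4: (4600/13400)²·0.805·0.195/291 = 6.35687e-05
V̂(p̂_st) = 0.000132816; SE = √V̂ = 0.0115246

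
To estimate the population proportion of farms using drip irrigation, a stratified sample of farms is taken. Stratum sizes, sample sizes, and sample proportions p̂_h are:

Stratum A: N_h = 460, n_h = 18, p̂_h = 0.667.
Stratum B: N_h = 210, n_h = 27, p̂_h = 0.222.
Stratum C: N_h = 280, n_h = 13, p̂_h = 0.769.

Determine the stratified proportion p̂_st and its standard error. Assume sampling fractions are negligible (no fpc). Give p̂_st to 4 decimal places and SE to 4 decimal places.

p̂_st ≈ 0.5987, SE ≈ 0.0684

N = 950; stratum weights W_h = N_h/N.
p̂_st = Σ W_h p̂_h = (460·0.667 + 210·0.222 + 280·0.769)/950 = 0.59869
V̂(p̂_st) = Σ W_h² p̂_h(1−p̂_h)/(n_h−1):
  stratum A: (460/950)²·0.667·0.333/17 = 0.0030633
  stratum B: (210/950)²·0.222·0.778/26 = 0.000324602
  stratum C: (280/950)²·0.769·0.231/12 = 0.00128596
V̂(p̂_st) = 0.00467386; SE = √V̂ = 0.0683656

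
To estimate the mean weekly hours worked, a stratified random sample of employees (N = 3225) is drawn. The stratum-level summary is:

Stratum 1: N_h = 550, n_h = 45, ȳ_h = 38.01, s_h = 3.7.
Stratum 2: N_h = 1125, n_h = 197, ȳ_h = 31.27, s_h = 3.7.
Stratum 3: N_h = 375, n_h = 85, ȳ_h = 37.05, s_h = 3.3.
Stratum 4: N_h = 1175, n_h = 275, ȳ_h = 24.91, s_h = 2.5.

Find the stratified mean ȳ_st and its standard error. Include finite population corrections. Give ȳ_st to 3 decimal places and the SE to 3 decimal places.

ȳ_st = Σ W_h ȳ_h = (550·38.01 + 1125·31.27 + 375·37.05 + 1175·24.91)/3225 = 30.77434
V̂(ȳ_st) = Σ W_h² (1 − n_h/N_h) s_h²/n_h, with W_h = N_h/N and N = 3225:
  stratum 1: (550/3225)²·(1 − 45/550)·3.7²/45 = 0.00812429
  stratum 2: (1125/3225)²·(1 − 197/1125)·3.7²/197 = 0.00697555
  stratum 3: (375/3225)²·(1 − 85/375)·3.3²/85 = 0.00133961
  stratum 4: (1175/3225)²·(1 − 275/1175)·2.5²/275 = 0.00231083
V̂(ȳ_st) = 0.0187503
SE(ȳ_st) = √0.0187503 = 0.136932

ȳ_st ≈ 30.774, SE ≈ 0.137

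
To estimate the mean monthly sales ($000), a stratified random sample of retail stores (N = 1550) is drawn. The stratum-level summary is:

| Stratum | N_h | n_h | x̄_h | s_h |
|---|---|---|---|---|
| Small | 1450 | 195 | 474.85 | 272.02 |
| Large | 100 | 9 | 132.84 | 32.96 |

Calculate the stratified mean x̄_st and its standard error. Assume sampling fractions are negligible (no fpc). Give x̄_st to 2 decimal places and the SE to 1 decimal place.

x̄_st ≈ 452.78, SE ≈ 18.2

x̄_st = Σ W_h x̄_h = (1450·474.85 + 100·132.84)/1550 = 452.78484
V̂(x̄_st) = Σ W_h² s_h²/n_h, with W_h = N_h/N and N = 1550:
  stratum Small: (1450/1550)²·272.02²/195 = 332.078
  stratum Large: (100/1550)²·32.96²/9 = 0.502422
V̂(x̄_st) = 332.58
SE(x̄_st) = √332.58 = 18.2368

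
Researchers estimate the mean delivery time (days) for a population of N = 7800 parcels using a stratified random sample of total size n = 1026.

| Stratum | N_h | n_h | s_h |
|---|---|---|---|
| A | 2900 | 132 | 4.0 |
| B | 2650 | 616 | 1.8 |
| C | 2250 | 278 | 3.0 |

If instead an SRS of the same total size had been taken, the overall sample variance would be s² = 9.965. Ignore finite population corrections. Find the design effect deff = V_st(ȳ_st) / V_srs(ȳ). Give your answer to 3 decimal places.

deff ≈ 2.065

V̂(ȳ_st) = Σ W_h² s_h²/n_h, with W_h = N_h/N and N = 7800:
  stratum A: (2900/7800)²·4.0²/132 = 0.0167553
  stratum B: (2650/7800)²·1.8²/616 = 0.000607109
  stratum C: (2250/7800)²·3.0²/278 = 0.00269385
V_st = 0.0200563
V_srs = s²/n = 9.965/1026 = 0.00971248
deff = V_st / V_srs = 0.0200563/0.00971248 = 2.0650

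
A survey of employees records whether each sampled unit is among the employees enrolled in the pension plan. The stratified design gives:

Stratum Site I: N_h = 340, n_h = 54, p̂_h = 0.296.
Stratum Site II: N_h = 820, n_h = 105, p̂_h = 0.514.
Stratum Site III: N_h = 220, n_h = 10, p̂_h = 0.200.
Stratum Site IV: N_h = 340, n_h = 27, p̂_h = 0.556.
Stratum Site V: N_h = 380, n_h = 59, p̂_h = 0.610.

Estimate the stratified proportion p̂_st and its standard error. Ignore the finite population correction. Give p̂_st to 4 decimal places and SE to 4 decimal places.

p̂_st ≈ 0.4700, SE ≈ 0.0324

N = 2100; stratum weights W_h = N_h/N.
p̂_st = Σ W_h p̂_h = (340·0.296 + 820·0.514 + 220·0.200 + 340·0.556 + 380·0.610)/2100 = 0.46998
V̂(p̂_st) = Σ W_h² p̂_h(1−p̂_h)/(n_h−1):
  stratum Site I: (340/2100)²·0.296·0.704/53 = 0.000103064
  stratum Site II: (820/2100)²·0.514·0.486/104 = 0.000366231
  stratum Site III: (220/2100)²·0.200·0.800/9 = 0.000195112
  stratum Site IV: (340/2100)²·0.556·0.444/26 = 0.000248888
  stratum Site V: (380/2100)²·0.610·0.390/58 = 0.000134306
V̂(p̂_st) = 0.0010476; SE = √V̂ = 0.0323667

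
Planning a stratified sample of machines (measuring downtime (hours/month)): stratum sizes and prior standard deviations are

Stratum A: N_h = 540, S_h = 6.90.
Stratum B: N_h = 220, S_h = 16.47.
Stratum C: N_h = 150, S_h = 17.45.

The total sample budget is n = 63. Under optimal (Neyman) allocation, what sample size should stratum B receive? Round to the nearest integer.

23

Neyman allocation: n_h = n · N_h S_h / Σ N_i S_i, with n = 63.
  stratum A: N_h·S_h = 540·6.90 = 3726.00
  stratum B: N_h·S_h = 220·16.47 = 3623.40
  stratum C: N_h·S_h = 150·17.45 = 2617.50
Σ N_h S_h = 9966.90
n for stratum B = 63·3623.40/9966.90 = 22.903 → 23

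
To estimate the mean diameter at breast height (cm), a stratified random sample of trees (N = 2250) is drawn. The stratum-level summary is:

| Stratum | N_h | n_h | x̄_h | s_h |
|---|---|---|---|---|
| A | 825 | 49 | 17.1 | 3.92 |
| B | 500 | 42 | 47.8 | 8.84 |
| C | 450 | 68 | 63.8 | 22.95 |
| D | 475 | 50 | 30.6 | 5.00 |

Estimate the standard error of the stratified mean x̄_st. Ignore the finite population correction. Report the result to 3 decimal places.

V̂(x̄_st) = Σ W_h² s_h²/n_h, with W_h = N_h/N and N = 2250:
  stratum A: (825/2250)²·3.92²/49 = 0.0421618
  stratum B: (500/2250)²·8.84²/42 = 0.091882
  stratum C: (450/2250)²·22.95²/68 = 0.309825
  stratum D: (475/2250)²·5.00²/50 = 0.022284
V̂(x̄_st) = 0.466153
SE(x̄_st) = √0.466153 = 0.682754

SE(x̄_st) ≈ 0.683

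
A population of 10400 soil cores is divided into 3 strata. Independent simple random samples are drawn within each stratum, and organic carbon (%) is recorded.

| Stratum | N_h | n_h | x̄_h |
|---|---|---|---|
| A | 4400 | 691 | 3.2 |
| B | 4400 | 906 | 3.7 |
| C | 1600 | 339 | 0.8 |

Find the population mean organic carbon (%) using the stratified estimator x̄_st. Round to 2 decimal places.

x̄_st ≈ 3.04

N = Σ N_h = 10400. Stratum weights W_h = N_h/N.
x̄_st = (4400·3.2 + 4400·3.7 + 1600·0.8) / 10400 = 3.0423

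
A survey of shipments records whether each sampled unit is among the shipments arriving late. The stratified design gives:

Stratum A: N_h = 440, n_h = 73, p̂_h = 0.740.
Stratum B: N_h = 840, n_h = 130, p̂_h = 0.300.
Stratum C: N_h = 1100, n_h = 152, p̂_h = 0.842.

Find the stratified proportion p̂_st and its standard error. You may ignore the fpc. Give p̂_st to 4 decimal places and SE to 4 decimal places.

p̂_st ≈ 0.6318, SE ≈ 0.0220

N = 2380; stratum weights W_h = N_h/N.
p̂_st = Σ W_h p̂_h = (440·0.740 + 840·0.300 + 1100·0.842)/2380 = 0.63185
V̂(p̂_st) = Σ W_h² p̂_h(1−p̂_h)/(n_h−1):
  stratum A: (440/2380)²·0.740·0.260/72 = 9.13322e-05
  stratum B: (840/2380)²·0.300·0.700/129 = 0.000202784
  stratum C: (1100/2380)²·0.842·0.158/151 = 0.000188202
V̂(p̂_st) = 0.000482318; SE = √V̂ = 0.0219617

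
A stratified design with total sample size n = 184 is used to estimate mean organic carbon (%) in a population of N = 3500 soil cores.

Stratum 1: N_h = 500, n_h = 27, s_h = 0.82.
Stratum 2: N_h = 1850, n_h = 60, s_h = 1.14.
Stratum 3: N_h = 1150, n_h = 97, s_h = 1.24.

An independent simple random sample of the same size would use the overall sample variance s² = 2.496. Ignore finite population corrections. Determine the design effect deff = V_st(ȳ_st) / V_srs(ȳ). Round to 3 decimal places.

V̂(ȳ_st) = Σ W_h² s_h²/n_h, with W_h = N_h/N and N = 3500:
  stratum 1: (500/3500)²·0.82²/27 = 0.000508239
  stratum 2: (1850/3500)²·1.14²/60 = 0.00605154
  stratum 3: (1150/3500)²·1.24²/97 = 0.00171132
V_st = 0.0082711
V_srs = s²/n = 2.496/184 = 0.0135652
deff = V_st / V_srs = 0.0082711/0.0135652 = 0.6097

deff ≈ 0.610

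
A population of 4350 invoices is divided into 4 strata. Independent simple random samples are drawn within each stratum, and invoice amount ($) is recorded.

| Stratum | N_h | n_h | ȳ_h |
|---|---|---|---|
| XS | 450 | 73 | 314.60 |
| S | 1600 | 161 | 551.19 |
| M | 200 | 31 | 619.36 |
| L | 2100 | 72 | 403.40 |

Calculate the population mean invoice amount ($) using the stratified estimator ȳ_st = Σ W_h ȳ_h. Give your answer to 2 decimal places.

ȳ_st ≈ 458.50

N = Σ N_h = 4350. Stratum weights W_h = N_h/N.
ȳ_st = (450·314.60 + 1600·551.19 + 200·619.36 + 2100·403.40) / 4350 = 458.5025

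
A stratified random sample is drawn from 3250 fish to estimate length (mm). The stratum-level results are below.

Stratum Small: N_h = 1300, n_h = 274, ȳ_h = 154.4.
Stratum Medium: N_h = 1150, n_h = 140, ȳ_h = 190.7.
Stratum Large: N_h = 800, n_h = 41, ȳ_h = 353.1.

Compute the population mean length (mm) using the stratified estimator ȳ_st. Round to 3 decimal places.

N = Σ N_h = 3250. Stratum weights W_h = N_h/N.
ȳ_st = (1300·154.4 + 1150·190.7 + 800·353.1) / 3250 = 216.15538

ȳ_st ≈ 216.155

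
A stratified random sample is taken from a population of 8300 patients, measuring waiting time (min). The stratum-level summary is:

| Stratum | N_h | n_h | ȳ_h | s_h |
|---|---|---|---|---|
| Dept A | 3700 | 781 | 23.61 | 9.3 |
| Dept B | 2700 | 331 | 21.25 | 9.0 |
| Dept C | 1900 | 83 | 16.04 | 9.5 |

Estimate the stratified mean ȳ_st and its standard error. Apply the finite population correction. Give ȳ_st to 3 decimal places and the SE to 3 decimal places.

ȳ_st = Σ W_h ȳ_h = (3700·23.61 + 2700·21.25 + 1900·16.04)/8300 = 21.10940
V̂(ȳ_st) = Σ W_h² (1 − n_h/N_h) s_h²/n_h, with W_h = N_h/N and N = 8300:
  stratum Dept A: (3700/8300)²·(1 − 781/3700)·9.3²/781 = 0.0173618
  stratum Dept B: (2700/8300)²·(1 − 331/2700)·9.0²/331 = 0.0227211
  stratum Dept C: (1900/8300)²·(1 − 83/1900)·9.5²/83 = 0.0544906
V̂(ȳ_st) = 0.0945735
SE(ȳ_st) = √0.0945735 = 0.307528

ȳ_st ≈ 21.109, SE ≈ 0.308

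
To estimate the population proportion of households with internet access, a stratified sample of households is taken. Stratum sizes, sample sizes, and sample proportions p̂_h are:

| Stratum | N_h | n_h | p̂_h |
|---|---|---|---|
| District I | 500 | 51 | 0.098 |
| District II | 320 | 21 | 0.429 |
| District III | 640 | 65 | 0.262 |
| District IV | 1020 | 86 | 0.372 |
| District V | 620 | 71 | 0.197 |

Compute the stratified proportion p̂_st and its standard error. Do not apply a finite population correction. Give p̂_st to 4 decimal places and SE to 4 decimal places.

p̂_st ≈ 0.2760, SE ≈ 0.0263

N = 3100; stratum weights W_h = N_h/N.
p̂_st = Σ W_h p̂_h = (500·0.098 + 320·0.429 + 640·0.262 + 1020·0.372 + 620·0.197)/3100 = 0.27598
V̂(p̂_st) = Σ W_h² p̂_h(1−p̂_h)/(n_h−1):
  stratum District I: (500/3100)²·0.098·0.902/50 = 4.59917e-05
  stratum District II: (320/3100)²·0.429·0.571/20 = 0.000130509
  stratum District III: (640/3100)²·0.262·0.738/64 = 0.00012877
  stratum District IV: (1020/3100)²·0.372·0.628/85 = 0.00029755
  stratum District V: (620/3100)²·0.197·0.803/70 = 9.03949e-05
V̂(p̂_st) = 0.000693216; SE = √V̂ = 0.026329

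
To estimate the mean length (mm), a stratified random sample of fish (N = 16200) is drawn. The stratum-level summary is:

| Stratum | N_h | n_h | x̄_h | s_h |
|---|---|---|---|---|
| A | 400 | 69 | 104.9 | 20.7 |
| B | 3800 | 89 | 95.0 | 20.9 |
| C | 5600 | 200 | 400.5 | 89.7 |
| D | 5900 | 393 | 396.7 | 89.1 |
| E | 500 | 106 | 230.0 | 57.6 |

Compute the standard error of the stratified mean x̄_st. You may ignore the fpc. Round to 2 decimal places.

V̂(x̄_st) = Σ W_h² s_h²/n_h, with W_h = N_h/N and N = 16200:
  stratum A: (400/16200)²·20.7²/69 = 0.00378601
  stratum B: (3800/16200)²·20.9²/89 = 0.270047
  stratum C: (5600/16200)²·89.7²/200 = 4.8073
  stratum D: (5900/16200)²·89.1²/393 = 2.6794
  stratum E: (500/16200)²·57.6²/106 = 0.029816
V̂(x̄_st) = 7.79034
SE(x̄_st) = √7.79034 = 2.79112

SE(x̄_st) ≈ 2.79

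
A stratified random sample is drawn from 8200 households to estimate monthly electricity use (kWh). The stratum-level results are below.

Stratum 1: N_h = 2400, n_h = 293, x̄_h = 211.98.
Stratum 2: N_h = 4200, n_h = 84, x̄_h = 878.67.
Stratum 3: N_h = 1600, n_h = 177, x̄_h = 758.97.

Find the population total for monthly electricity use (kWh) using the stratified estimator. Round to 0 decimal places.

τ̂_st = Σ N_h x̄_h = 2400·211.98 + 4200·878.67 + 1600·758.97 = 5413518

τ̂_st ≈ 5413518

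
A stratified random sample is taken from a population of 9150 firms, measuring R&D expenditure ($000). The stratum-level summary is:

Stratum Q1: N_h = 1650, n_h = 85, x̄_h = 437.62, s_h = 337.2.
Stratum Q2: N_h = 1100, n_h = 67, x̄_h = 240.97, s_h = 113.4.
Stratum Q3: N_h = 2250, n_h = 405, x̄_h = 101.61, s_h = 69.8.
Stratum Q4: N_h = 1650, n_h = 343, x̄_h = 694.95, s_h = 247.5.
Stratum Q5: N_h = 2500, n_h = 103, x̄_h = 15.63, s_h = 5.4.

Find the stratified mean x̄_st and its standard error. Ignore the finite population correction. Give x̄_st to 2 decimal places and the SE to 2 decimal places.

x̄_st = Σ W_h x̄_h = (1650·437.62 + 1100·240.97 + 2250·101.61 + 1650·694.95 + 2500·15.63)/9150 = 262.45956
V̂(x̄_st) = Σ W_h² s_h²/n_h, with W_h = N_h/N and N = 9150:
  stratum Q1: (1650/9150)²·337.2²/85 = 43.4993
  stratum Q2: (1100/9150)²·113.4²/67 = 2.77392
  stratum Q3: (2250/9150)²·69.8²/405 = 0.727409
  stratum Q4: (1650/9150)²·247.5²/343 = 5.8074
  stratum Q5: (2500/9150)²·5.4²/103 = 0.0211343
V̂(x̄_st) = 52.8291
SE(x̄_st) = √52.8291 = 7.26837

x̄_st ≈ 262.46, SE ≈ 7.27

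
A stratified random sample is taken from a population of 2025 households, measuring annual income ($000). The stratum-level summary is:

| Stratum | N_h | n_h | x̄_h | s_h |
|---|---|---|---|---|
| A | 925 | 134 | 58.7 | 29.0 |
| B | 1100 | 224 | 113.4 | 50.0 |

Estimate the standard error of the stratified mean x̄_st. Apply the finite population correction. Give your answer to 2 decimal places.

SE(x̄_st) ≈ 1.93

V̂(x̄_st) = Σ W_h² (1 − n_h/N_h) s_h²/n_h, with W_h = N_h/N and N = 2025:
  stratum A: (925/2025)²·(1 − 134/925)·29.0²/134 = 1.11985
  stratum B: (1100/2025)²·(1 − 224/1100)·50.0²/224 = 2.62264
V̂(x̄_st) = 3.74249
SE(x̄_st) = √3.74249 = 1.93455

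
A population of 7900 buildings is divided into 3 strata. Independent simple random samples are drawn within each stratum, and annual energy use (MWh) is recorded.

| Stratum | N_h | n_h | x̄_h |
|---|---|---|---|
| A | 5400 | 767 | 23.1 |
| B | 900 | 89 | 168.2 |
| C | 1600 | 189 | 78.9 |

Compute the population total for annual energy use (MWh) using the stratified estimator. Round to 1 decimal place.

τ̂_st = Σ N_h x̄_h = 5400·23.1 + 900·168.2 + 1600·78.9 = 402360.0

τ̂_st ≈ 402360.0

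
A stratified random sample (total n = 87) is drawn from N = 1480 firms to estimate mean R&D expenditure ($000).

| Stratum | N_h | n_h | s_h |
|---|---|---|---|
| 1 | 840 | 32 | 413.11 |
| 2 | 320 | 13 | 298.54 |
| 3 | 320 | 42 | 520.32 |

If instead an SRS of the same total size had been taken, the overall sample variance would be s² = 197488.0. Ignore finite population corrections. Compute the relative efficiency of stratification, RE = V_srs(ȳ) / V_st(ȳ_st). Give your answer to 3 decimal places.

V̂(ȳ_st) = Σ W_h² s_h²/n_h, with W_h = N_h/N and N = 1480:
  stratum 1: (840/1480)²·413.11²/32 = 1717.97
  stratum 2: (320/1480)²·298.54²/13 = 320.508
  stratum 3: (320/1480)²·520.32²/42 = 301.348
V_st = 2339.83
V_srs = s²/n = 197488.0/87 = 2269.98
Relative efficiency = V_srs / V_st = 2269.98/2339.83 = 0.9701

RE ≈ 0.970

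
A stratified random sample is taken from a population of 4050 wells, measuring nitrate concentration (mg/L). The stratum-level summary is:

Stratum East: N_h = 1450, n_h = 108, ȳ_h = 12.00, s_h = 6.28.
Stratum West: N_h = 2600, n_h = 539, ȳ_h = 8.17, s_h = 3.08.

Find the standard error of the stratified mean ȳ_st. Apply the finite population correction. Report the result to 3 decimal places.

SE(ȳ_st) ≈ 0.222

V̂(ȳ_st) = Σ W_h² (1 − n_h/N_h) s_h²/n_h, with W_h = N_h/N and N = 4050:
  stratum East: (1450/4050)²·(1 − 108/1450)·6.28²/108 = 0.0433218
  stratum West: (2600/4050)²·(1 − 539/2600)·3.08²/539 = 0.00574982
V̂(ȳ_st) = 0.0490716
SE(ȳ_st) = √0.0490716 = 0.221521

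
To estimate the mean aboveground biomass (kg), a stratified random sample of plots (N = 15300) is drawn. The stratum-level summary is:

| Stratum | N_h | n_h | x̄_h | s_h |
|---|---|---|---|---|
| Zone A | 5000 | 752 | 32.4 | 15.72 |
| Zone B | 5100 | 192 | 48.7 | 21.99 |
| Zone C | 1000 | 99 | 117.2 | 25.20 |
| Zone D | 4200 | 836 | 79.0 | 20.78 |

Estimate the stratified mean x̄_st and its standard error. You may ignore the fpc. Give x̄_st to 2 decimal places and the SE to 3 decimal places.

x̄_st ≈ 56.17, SE ≈ 0.617

x̄_st = Σ W_h x̄_h = (5000·32.4 + 5100·48.7 + 1000·117.2 + 4200·79.0)/15300 = 56.16797
V̂(x̄_st) = Σ W_h² s_h²/n_h, with W_h = N_h/N and N = 15300:
  stratum Zone A: (5000/15300)²·15.72²/752 = 0.0350949
  stratum Zone B: (5100/15300)²·21.99²/192 = 0.279838
  stratum Zone C: (1000/15300)²·25.20²/99 = 0.027402
  stratum Zone D: (4200/15300)²·20.78²/836 = 0.0389225
V̂(x̄_st) = 0.381257
SE(x̄_st) = √0.381257 = 0.617461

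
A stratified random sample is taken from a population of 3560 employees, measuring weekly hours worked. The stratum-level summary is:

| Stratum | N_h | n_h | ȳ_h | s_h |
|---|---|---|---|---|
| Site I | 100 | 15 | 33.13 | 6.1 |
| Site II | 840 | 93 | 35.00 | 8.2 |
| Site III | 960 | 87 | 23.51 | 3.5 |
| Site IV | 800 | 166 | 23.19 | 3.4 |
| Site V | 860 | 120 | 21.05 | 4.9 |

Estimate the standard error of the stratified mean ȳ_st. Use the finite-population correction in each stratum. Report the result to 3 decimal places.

SE(ȳ_st) ≈ 0.244

V̂(ȳ_st) = Σ W_h² (1 − n_h/N_h) s_h²/n_h, with W_h = N_h/N and N = 3560:
  stratum Site I: (100/3560)²·(1 − 15/100)·6.1²/15 = 0.00166375
  stratum Site II: (840/3560)²·(1 − 93/840)·8.2²/93 = 0.0357968
  stratum Site III: (960/3560)²·(1 − 87/960)·3.5²/87 = 0.00931113
  stratum Site IV: (800/3560)²·(1 − 166/800)·3.4²/166 = 0.00278695
  stratum Site V: (860/3560)²·(1 − 120/860)·4.9²/120 = 0.0100471
V̂(ȳ_st) = 0.0596058
SE(ȳ_st) = √0.0596058 = 0.244143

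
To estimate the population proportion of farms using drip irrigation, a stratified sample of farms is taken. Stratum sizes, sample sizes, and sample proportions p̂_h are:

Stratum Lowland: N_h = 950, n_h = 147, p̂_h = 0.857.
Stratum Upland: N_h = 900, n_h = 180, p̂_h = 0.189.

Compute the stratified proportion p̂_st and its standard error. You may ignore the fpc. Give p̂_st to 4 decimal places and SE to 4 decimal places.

p̂_st ≈ 0.5320, SE ≈ 0.0206

N = 1850; stratum weights W_h = N_h/N.
p̂_st = Σ W_h p̂_h = (950·0.857 + 900·0.189)/1850 = 0.53203
V̂(p̂_st) = Σ W_h² p̂_h(1−p̂_h)/(n_h−1):
  stratum Lowland: (950/1850)²·0.857·0.143/146 = 0.000221344
  stratum Upland: (900/1850)²·0.189·0.811/179 = 0.000202661
V̂(p̂_st) = 0.000424005; SE = √V̂ = 0.0205914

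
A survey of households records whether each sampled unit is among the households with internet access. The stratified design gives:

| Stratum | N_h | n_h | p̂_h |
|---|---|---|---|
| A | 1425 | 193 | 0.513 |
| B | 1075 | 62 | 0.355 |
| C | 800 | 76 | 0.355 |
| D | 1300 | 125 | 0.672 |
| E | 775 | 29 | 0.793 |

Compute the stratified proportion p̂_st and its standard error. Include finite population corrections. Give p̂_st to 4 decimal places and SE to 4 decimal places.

N = 5375; stratum weights W_h = N_h/N.
p̂_st = Σ W_h p̂_h = (1425·0.513 + 1075·0.355 + 800·0.355 + 1300·0.672 + 775·0.793)/5375 = 0.53671
V̂(p̂_st) = Σ W_h² (1 − n_h/N_h) p̂_h(1−p̂_h)/(n_h−1):
  stratum A: (1425/5375)²·(1 − 193/1425)·0.513·0.487/192 = 7.90704e-05
  stratum B: (1075/5375)²·(1 − 62/1075)·0.355·0.645/61 = 0.000141488
  stratum C: (800/5375)²·(1 − 76/800)·0.355·0.645/75 = 6.12066e-05
  stratum D: (1300/5375)²·(1 − 125/1300)·0.672·0.328/124 = 9.39822e-05
  stratum E: (775/5375)²·(1 − 29/775)·0.793·0.207/28 = 0.000117319
V̂(p̂_st) = 0.000493066; SE = √V̂ = 0.0222051

p̂_st ≈ 0.5367, SE ≈ 0.0222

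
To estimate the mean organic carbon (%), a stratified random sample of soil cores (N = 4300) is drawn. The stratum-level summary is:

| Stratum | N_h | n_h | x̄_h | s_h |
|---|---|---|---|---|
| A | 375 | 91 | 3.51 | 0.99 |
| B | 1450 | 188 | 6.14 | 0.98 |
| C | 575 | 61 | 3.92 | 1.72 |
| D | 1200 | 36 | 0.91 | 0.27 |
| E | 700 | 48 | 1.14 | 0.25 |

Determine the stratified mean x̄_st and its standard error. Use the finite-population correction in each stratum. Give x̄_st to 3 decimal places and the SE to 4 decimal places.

x̄_st = Σ W_h x̄_h = (375·3.51 + 1450·6.14 + 575·3.92 + 1200·0.91 + 700·1.14)/4300 = 3.34029
V̂(x̄_st) = Σ W_h² (1 − n_h/N_h) s_h²/n_h, with W_h = N_h/N and N = 4300:
  stratum A: (375/4300)²·(1 − 91/375)·0.99²/91 = 6.20357e-05
  stratum B: (1450/4300)²·(1 − 188/1450)·0.98²/188 = 0.000505574
  stratum C: (575/4300)²·(1 − 61/575)·1.72²/61 = 0.000775213
  stratum D: (1200/4300)²·(1 − 36/1200)·0.27²/36 = 0.000152976
  stratum E: (700/4300)²·(1 − 48/700)·0.25²/48 = 3.21401e-05
V̂(x̄_st) = 0.00152794
SE(x̄_st) = √0.00152794 = 0.0390889

x̄_st ≈ 3.340, SE ≈ 0.0391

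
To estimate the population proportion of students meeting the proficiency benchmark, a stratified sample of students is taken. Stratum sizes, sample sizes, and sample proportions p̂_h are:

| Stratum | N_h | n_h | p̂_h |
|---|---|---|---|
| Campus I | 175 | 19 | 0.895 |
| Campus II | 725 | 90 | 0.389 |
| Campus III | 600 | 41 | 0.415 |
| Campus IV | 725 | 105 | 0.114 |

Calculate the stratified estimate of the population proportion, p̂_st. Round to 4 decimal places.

N = 2225; stratum weights W_h = N_h/N.
p̂_st = Σ W_h p̂_h = (175·0.895 + 725·0.389 + 600·0.415 + 725·0.114)/2225 = 0.34620

p̂_st ≈ 0.3462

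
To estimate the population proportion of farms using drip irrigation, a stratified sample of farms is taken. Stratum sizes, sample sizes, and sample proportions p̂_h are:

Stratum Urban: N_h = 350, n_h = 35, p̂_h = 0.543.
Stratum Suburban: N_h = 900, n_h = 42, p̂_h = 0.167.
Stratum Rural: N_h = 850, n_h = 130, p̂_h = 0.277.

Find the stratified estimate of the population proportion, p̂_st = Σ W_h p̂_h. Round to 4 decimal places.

p̂_st ≈ 0.2742

N = 2100; stratum weights W_h = N_h/N.
p̂_st = Σ W_h p̂_h = (350·0.543 + 900·0.167 + 850·0.277)/2100 = 0.27419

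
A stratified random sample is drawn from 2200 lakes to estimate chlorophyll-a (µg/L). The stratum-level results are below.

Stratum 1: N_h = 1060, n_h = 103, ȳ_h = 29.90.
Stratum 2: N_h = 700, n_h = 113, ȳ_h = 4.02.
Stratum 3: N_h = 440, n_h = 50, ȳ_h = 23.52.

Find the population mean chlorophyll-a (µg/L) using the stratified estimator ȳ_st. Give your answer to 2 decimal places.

ȳ_st ≈ 20.39

N = Σ N_h = 2200. Stratum weights W_h = N_h/N.
ȳ_st = (1060·29.90 + 700·4.02 + 440·23.52) / 2200 = 20.3895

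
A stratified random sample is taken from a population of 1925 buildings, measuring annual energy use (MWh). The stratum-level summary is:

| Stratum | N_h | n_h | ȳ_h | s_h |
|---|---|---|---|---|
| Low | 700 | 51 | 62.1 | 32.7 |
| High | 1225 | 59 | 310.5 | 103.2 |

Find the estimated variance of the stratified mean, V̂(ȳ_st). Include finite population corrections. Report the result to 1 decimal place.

V̂(ȳ_st) = Σ W_h² (1 − n_h/N_h) s_h²/n_h, with W_h = N_h/N and N = 1925:
  stratum Low: (700/1925)²·(1 − 51/700)·32.7²/51 = 2.57043
  stratum High: (1225/1925)²·(1 − 59/1225)·103.2²/59 = 69.5794
V̂(ȳ_st) = 72.1498

V̂(ȳ_st) ≈ 72.1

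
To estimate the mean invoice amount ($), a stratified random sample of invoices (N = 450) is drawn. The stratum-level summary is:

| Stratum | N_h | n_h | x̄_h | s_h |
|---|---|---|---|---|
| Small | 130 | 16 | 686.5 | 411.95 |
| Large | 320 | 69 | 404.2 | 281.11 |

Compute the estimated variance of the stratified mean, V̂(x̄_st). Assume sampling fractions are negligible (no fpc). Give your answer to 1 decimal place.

V̂(x̄_st) = Σ W_h² s_h²/n_h, with W_h = N_h/N and N = 450:
  stratum Small: (130/450)²·411.95²/16 = 885.178
  stratum Large: (320/450)²·281.11²/69 = 579.133
V̂(x̄_st) = 1464.31

V̂(x̄_st) ≈ 1464.3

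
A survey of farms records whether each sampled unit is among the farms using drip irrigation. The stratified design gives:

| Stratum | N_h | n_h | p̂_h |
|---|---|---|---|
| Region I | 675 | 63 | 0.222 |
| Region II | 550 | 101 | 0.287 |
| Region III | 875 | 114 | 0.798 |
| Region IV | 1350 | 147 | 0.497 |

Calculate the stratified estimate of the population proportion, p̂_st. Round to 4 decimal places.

p̂_st ≈ 0.4861

N = 3450; stratum weights W_h = N_h/N.
p̂_st = Σ W_h p̂_h = (675·0.222 + 550·0.287 + 875·0.798 + 1350·0.497)/3450 = 0.48606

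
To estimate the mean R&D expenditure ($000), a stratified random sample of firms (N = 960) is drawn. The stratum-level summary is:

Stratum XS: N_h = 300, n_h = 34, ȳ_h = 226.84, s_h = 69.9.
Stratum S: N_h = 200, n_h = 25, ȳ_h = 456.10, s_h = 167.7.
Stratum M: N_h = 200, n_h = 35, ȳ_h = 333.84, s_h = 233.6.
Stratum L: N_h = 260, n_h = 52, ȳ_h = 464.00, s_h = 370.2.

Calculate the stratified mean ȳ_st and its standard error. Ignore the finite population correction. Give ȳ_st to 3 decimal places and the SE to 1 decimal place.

ȳ_st = Σ W_h ȳ_h = (300·226.84 + 200·456.10 + 200·333.84 + 260·464.00)/960 = 361.12500
V̂(ȳ_st) = Σ W_h² s_h²/n_h, with W_h = N_h/N and N = 960:
  stratum XS: (300/960)²·69.9²/34 = 14.0338
  stratum S: (200/960)²·167.7²/25 = 48.8252
  stratum M: (200/960)²·233.6²/35 = 67.6698
  stratum L: (260/960)²·370.2²/52 = 193.319
V̂(ȳ_st) = 323.847
SE(ȳ_st) = √323.847 = 17.9958

ȳ_st ≈ 361.125, SE ≈ 18.0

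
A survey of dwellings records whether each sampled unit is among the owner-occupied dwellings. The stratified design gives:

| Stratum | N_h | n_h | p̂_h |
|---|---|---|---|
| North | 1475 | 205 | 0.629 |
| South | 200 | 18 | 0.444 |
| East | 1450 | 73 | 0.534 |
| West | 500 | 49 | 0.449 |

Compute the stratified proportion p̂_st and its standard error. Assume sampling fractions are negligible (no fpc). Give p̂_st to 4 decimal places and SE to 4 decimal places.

p̂_st ≈ 0.5560, SE ≈ 0.0297

N = 3625; stratum weights W_h = N_h/N.
p̂_st = Σ W_h p̂_h = (1475·0.629 + 200·0.444 + 1450·0.534 + 500·0.449)/3625 = 0.55597
V̂(p̂_st) = Σ W_h² p̂_h(1−p̂_h)/(n_h−1):
  stratum North: (1475/3625)²·0.629·0.371/204 = 0.000189392
  stratum South: (200/3625)²·0.444·0.556/17 = 4.42031e-05
  stratum East: (1450/3625)²·0.534·0.466/72 = 0.000552987
  stratum West: (500/3625)²·0.449·0.551/48 = 9.80575e-05
V̂(p̂_st) = 0.00088464; SE = √V̂ = 0.0297429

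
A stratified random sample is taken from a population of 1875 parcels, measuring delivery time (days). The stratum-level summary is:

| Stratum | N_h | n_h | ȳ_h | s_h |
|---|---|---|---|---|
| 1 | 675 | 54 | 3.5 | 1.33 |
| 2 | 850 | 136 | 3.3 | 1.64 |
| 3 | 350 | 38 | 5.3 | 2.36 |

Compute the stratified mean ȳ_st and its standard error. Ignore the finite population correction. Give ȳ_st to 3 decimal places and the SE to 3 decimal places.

ȳ_st ≈ 3.745, SE ≈ 0.116

ȳ_st = Σ W_h ȳ_h = (675·3.5 + 850·3.3 + 350·5.3)/1875 = 3.74533
V̂(ȳ_st) = Σ W_h² s_h²/n_h, with W_h = N_h/N and N = 1875:
  stratum 1: (675/1875)²·1.33²/54 = 0.00424536
  stratum 2: (850/1875)²·1.64²/136 = 0.00406428
  stratum 3: (350/1875)²·2.36²/38 = 0.0051071
V̂(ȳ_st) = 0.0134167
SE(ȳ_st) = √0.0134167 = 0.115831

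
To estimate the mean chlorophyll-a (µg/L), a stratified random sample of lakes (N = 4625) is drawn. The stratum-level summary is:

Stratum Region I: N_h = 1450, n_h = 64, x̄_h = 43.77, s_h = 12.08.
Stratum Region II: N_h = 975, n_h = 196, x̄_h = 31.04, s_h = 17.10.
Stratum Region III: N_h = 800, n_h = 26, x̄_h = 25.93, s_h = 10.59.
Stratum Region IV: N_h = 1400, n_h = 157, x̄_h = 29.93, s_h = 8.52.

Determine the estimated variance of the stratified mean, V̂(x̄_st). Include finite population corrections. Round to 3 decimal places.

V̂(x̄_st) ≈ 0.430

V̂(x̄_st) = Σ W_h² (1 − n_h/N_h) s_h²/n_h, with W_h = N_h/N and N = 4625:
  stratum Region I: (1450/4625)²·(1 − 64/1450)·12.08²/64 = 0.214221
  stratum Region II: (975/4625)²·(1 − 196/975)·17.10²/196 = 0.052973
  stratum Region III: (800/4625)²·(1 − 26/800)·10.59²/26 = 0.124861
  stratum Region IV: (1400/4625)²·(1 − 157/1400)·8.52²/157 = 0.0376145
V̂(x̄_st) = 0.429669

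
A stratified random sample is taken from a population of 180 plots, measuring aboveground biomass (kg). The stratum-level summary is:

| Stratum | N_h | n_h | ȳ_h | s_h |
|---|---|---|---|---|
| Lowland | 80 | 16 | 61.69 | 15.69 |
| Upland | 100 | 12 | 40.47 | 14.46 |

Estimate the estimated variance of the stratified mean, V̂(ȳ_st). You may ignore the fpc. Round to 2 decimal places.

V̂(ȳ_st) = Σ W_h² s_h²/n_h, with W_h = N_h/N and N = 180:
  stratum Lowland: (80/180)²·15.69²/16 = 3.03921
  stratum Upland: (100/180)²·14.46²/12 = 5.37787
V̂(ȳ_st) = 8.41708

V̂(ȳ_st) ≈ 8.42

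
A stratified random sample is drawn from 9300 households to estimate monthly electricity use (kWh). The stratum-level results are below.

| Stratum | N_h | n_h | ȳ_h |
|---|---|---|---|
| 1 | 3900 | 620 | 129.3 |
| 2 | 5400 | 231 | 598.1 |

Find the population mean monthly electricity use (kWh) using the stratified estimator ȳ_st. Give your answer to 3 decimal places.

ȳ_st ≈ 401.506

N = Σ N_h = 9300. Stratum weights W_h = N_h/N.
ȳ_st = (3900·129.3 + 5400·598.1) / 9300 = 401.50645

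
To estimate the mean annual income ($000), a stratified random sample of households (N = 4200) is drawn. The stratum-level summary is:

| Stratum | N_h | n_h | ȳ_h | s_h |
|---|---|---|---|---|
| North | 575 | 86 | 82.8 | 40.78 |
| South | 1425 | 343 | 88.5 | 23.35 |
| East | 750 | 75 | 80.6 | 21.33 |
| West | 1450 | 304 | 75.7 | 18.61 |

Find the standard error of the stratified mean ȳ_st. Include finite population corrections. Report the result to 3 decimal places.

SE(ȳ_st) ≈ 0.854

V̂(ȳ_st) = Σ W_h² (1 − n_h/N_h) s_h²/n_h, with W_h = N_h/N and N = 4200:
  stratum North: (575/4200)²·(1 − 86/575)·40.78²/86 = 0.308229
  stratum South: (1425/4200)²·(1 − 343/1425)·23.35²/343 = 0.138939
  stratum East: (750/4200)²·(1 − 75/750)·21.33²/75 = 0.174095
  stratum West: (1450/4200)²·(1 − 304/1450)·18.61²/304 = 0.107318
V̂(ȳ_st) = 0.728582
SE(ȳ_st) = √0.728582 = 0.85357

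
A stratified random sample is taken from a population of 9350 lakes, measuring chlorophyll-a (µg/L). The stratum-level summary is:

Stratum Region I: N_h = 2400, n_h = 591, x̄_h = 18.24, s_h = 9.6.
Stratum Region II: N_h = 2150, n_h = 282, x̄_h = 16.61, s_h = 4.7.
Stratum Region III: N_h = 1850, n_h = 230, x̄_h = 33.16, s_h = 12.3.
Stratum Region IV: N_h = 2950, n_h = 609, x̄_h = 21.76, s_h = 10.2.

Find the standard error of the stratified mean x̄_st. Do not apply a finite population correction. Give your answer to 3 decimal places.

SE(x̄_st) ≈ 0.239

V̂(x̄_st) = Σ W_h² s_h²/n_h, with W_h = N_h/N and N = 9350:
  stratum Region I: (2400/9350)²·9.6²/591 = 0.0102743
  stratum Region II: (2150/9350)²·4.7²/282 = 0.00414191
  stratum Region III: (1850/9350)²·12.3²/230 = 0.0257515
  stratum Region IV: (2950/9350)²·10.2²/609 = 0.0170061
V̂(x̄_st) = 0.0571738
SE(x̄_st) = √0.0571738 = 0.23911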